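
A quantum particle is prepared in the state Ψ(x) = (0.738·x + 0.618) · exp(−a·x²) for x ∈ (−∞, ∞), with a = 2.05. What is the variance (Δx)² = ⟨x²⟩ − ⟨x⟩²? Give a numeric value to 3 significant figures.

0.0965

Compute ⟨x⟩ and ⟨x²⟩ separately, then (Δx)² = ⟨x²⟩ − ⟨x⟩².
Expand each integrand as polynomial × e^(−2ax²) and use ∫x^(2j)·e^(−2ax²) dx = (2j−1)!!/(4a)^j · √(π/(2a)), odd powers → 0; here √(π/(2a)) = 0.87535.
Normalization: ∫|Ψ|² dx = 0.39246.
⟨x⟩ = 0.24811 and ⟨x²⟩ = 0.15808.
(Δx)² = 0.15808 − (0.24811)² = 0.096524.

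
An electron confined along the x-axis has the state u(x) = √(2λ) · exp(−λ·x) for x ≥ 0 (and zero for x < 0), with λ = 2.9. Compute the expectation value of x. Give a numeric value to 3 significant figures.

0.172

⟨x⟩ = ∫ x·|u|² dx (integrals over the domain).
Every integrand reduces to terms xʲ·e^(−2λx) on [0, ∞); use ∫₀^∞ xʲ·e^(−2λx) dx = j!/(2λ)^(j+1).
⟨x⟩ = 0.17241.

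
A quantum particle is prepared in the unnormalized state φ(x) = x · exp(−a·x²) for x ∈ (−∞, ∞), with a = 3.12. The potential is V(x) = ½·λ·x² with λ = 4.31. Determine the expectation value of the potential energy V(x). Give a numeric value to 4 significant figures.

⟨V⟩ = ∫ V(x)·|φ|² dx / ∫|φ|² dx.
Expand each integrand as polynomial × e^(−2ax²) and use ∫x^(2j)·e^(−2ax²) dx = (2j−1)!!/(4a)^j · √(π/(2a)), odd powers → 0; here √(π/(2a)) = 0.70955.
State is unnormalized: ∫|φ|² dx = 0.056855, and ∫φ*·V(x)·φ dx = 0.029452, so ⟨V⟩ = 0.029452 / 0.056855.
⟨V⟩ = 0.51803.

0.5180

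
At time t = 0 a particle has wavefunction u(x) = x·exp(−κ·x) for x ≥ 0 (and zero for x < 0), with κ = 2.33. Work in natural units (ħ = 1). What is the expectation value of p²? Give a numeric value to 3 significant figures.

5.43

p² u = −ħ² d²u/dx²; ⟨p²⟩ = −ħ² ∫ u*·u'' dx / ∫|u|² dx.
Differentiate x·exp(−κ·x) with the product rule; every integrand then reduces to terms xʲ·e^(−2κx) on [0, ∞), with ∫₀^∞ xʲ·e^(−2κx) dx = j!/(2κ)^(j+1).
State is unnormalized: ∫|u|² dx = 0.019764, and ∫u*·(−ħ² u'') dx = 0.10730, so ⟨p²⟩ = 0.10730 / 0.019764.
⟨p²⟩ = 5.4289.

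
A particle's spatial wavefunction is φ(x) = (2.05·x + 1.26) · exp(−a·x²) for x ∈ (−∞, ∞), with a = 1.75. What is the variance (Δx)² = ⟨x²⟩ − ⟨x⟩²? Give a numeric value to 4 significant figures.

Compute ⟨x⟩ and ⟨x²⟩ separately, then (Δx)² = ⟨x²⟩ − ⟨x⟩².
Expand each integrand as polynomial × e^(−2ax²) and use ∫x^(2j)·e^(−2ax²) dx = (2j−1)!!/(4a)^j · √(π/(2a)), odd powers → 0; here √(π/(2a)) = 0.94742.
Normalization: ∫|φ|² dx = 2.0729.
⟨x⟩ = 0.33730 and ⟨x²⟩ = 0.22125.
(Δx)² = 0.22125 − (0.33730)² = 0.10748.

0.1075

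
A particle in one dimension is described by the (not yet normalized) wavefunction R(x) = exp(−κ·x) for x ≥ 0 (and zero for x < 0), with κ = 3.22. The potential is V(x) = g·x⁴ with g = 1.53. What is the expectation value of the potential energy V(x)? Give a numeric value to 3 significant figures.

⟨V⟩ = ∫ V(x)·|R|² dx / ∫|R|² dx.
Every integrand reduces to terms xʲ·e^(−2κx) on [0, ∞); use ∫₀^∞ xʲ·e^(−2κx) dx = j!/(2κ)^(j+1).
State is unnormalized: ∫|R|² dx = 0.15528, and ∫R*·V(x)·R dx = 0.0033149, so ⟨V⟩ = 0.0033149 / 0.15528.
⟨V⟩ = 0.021348.

0.0213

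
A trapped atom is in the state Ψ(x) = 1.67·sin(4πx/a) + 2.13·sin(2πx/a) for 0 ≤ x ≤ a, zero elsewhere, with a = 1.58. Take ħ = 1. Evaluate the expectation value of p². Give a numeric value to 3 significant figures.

p² Ψ = −ħ² d²Ψ/dx²; ⟨p²⟩ = −ħ² ∫ Ψ*·Ψ'' dx / ∫|Ψ|² dx.
d²/dx² sin(jπx/a) = −(jπ/a)²·sin(jπx/a); on 0 ≤ x ≤ a, ∫sin²(jπx/a) dx = a/2 and ∫sin(jπx/a)·sin(lπx/a) dx = 0 for j ≠ l, so only diagonal terms survive in ∫|Ψ|² and ∫Ψ·Ψ″; ∫Ψ·Ψ′ dx = [Ψ²/2] between the walls = 0.
State is unnormalized: ∫|Ψ|² dx = 5.7874, and ∫Ψ*·(−ħ² Ψ'') dx = 196.05, so ⟨p²⟩ = 196.05 / 5.7874.
⟨p²⟩ = 33.875.

33.9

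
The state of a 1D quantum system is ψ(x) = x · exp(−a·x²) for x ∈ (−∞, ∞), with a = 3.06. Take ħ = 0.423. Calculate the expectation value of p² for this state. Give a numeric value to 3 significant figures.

p² ψ = −ħ² d²ψ/dx²; ⟨p²⟩ = −ħ² ∫ ψ*·ψ'' dx / ∫|ψ|² dx.
Expand each integrand as polynomial × e^(−2ax²) and use ∫x^(2j)·e^(−2ax²) dx = (2j−1)!!/(4a)^j · √(π/(2a)), odd powers → 0; here √(π/(2a)) = 0.71647. Differentiate with the product rule, d/dx e^(−ax²) = −2ax·e^(−ax²).
State is unnormalized: ∫|ψ|² dx = 0.058535, and ∫ψ*·(−ħ² ψ'') dx = 0.096148, so ⟨p²⟩ = 0.096148 / 0.058535.
⟨p²⟩ = 1.6426.

1.64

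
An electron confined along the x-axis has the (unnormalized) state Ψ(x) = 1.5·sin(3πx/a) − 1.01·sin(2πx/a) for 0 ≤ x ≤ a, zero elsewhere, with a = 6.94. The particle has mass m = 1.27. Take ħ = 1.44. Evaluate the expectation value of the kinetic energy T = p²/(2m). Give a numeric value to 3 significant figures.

1.24

T = −(ħ²/2m) d²/dx², so ⟨T⟩ = −(ħ²/2m) ∫ Ψ*·Ψ'' dx / ∫|Ψ|² dx; with m = 1.27.
d²/dx² sin(jπx/a) = −(jπ/a)²·sin(jπx/a); on 0 ≤ x ≤ a, ∫sin²(jπx/a) dx = a/2 and ∫sin(jπx/a)·sin(lπx/a) dx = 0 for j ≠ l, so only diagonal terms survive in ∫|Ψ|² and ∫Ψ·Ψ″; ∫Ψ·Ψ′ dx = [Ψ²/2] between the walls = 0.
State is unnormalized: ∫|Ψ|² dx = 11.347, and ∫Ψ*·(−ħ²/2m · Ψ'') dx = 14.124, so ⟨T⟩ = 14.124 / 11.347.
⟨T⟩ = 1.2447.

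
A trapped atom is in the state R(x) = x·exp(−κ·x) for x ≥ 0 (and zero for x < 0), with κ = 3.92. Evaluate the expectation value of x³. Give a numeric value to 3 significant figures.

0.125

⟨x³⟩ = ∫ x³·|R|² dx / ∫|R|² dx (integrals over the domain).
Every integrand reduces to terms xʲ·e^(−2κx) on [0, ∞); use ∫₀^∞ xʲ·e^(−2κx) dx = j!/(2κ)^(j+1).
State is unnormalized: ∫|R|² dx = 0.0041503, and ∫R*·x³·R dx = 0.00051676, so ⟨x³⟩ = 0.00051676 / 0.0041503.
⟨x³⟩ = 0.12451.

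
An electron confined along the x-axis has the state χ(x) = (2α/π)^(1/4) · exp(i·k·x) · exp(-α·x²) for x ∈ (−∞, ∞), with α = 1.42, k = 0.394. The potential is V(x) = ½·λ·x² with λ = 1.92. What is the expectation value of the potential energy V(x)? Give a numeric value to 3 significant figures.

0.169

⟨V⟩ = ∫ V(x)·|χ|² dx.
Gaussian moments: ∫x^(2j)·e^(−2αx²) dx = (2j−1)!!/(4α)^j · √(π/(2α)), odd powers integrate to 0; here √(π/(2α)) = 1.0518.
⟨V⟩ = 0.16901.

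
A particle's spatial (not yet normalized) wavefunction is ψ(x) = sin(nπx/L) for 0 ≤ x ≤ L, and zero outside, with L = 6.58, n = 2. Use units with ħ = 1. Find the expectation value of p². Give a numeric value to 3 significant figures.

0.912

p² ψ = −ħ² d²ψ/dx²; ⟨p²⟩ = −ħ² ∫ ψ*·ψ'' dx / ∫|ψ|² dx.
d/dx sin(nπx/L) = (nπ/L)·cos(nπx/L) and d²/dx² sin(nπx/L) = −(nπ/L)²·sin(nπx/L); on 0 ≤ x ≤ L, ∫sin²(nπx/L) dx = L/2 and ∫sin(nπx/L)·cos(nπx/L) dx = 0.
State is unnormalized: ∫|ψ|² dx = 3.2900, and ∫ψ*·(−ħ² ψ'') dx = 2.9999, so ⟨p²⟩ = 2.9999 / 3.2900.
⟨p²⟩ = 0.91182.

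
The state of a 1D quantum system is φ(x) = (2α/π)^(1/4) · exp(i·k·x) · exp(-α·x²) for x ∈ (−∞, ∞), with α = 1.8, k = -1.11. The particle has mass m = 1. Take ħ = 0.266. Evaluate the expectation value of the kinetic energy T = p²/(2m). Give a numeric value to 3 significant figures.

0.107

T = −(ħ²/2m) d²/dx², so ⟨T⟩ = −(ħ²/2m) ∫ φ*·φ'' dx; with m = 1.
Gaussian moments: ∫x^(2j)·e^(−2αx²) dx = (2j−1)!!/(4α)^j · √(π/(2α)), odd powers integrate to 0; here √(π/(2α)) = 0.93417. Derivatives: φ′ = (ik − 2αx)·φ, φ″ = ((ik − 2αx)² − 2α)·φ; the odd-in-x pieces drop out.
⟨T⟩ = 0.10727.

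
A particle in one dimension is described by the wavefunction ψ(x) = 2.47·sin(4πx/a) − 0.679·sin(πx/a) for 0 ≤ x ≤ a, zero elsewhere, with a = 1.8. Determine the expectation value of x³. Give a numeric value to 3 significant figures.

1.46

⟨x³⟩ = ∫ x³·|ψ|² dx / ∫|ψ|² dx (integrals over the domain).
On 0 ≤ x ≤ a (j ≠ l): ∫sin²(jπx/a) dx = a/2, ∫sin(jπx/a)·sin(lπx/a) dx = 0; diagonal moments ∫x·sin²(jπx/a) dx = a²/4, ∫x²·sin²(jπx/a) dx = a³·(1/6 − 1/(4j²π²)); cross terms ∫x·sin(jπx/a)·sin(lπx/a) dx = 0 for j + l even and −4jla²/(π²(j² − l²)²) for j + l odd, ∫x²·sin(jπx/a)·sin(lπx/a) dx = (−1)^(j+l)·4jla³/(π²(j² − l²)²); higher powers the same way via product-to-sum and parts.
State is unnormalized: ∫|ψ|² dx = 5.9057, and ∫ψ*·x³·ψ dx = 8.6318, so ⟨x³⟩ = 8.6318 / 5.9057.
⟨x³⟩ = 1.4616.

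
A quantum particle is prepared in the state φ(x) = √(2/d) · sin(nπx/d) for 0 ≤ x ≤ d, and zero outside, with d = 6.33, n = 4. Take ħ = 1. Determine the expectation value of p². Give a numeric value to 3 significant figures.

3.94

p² φ = −ħ² d²φ/dx²; ⟨p²⟩ = −ħ² ∫ φ*·φ'' dx.
d/dx sin(nπx/d) = (nπ/d)·cos(nπx/d) and d²/dx² sin(nπx/d) = −(nπ/d)²·sin(nπx/d); on 0 ≤ x ≤ d, ∫sin²(nπx/d) dx = d/2 and ∫sin(nπx/d)·cos(nπx/d) dx = 0.
⟨p²⟩ = 3.9411.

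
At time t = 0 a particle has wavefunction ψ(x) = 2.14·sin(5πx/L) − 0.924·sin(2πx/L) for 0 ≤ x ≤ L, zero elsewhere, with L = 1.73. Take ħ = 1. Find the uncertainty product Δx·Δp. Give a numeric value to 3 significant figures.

4.13

Δx = √(⟨x²⟩−⟨x⟩²), Δp = √(⟨p²⟩−⟨p⟩²).
On 0 ≤ x ≤ L (j ≠ l): ∫sin²(jπx/L) dx = L/2, ∫sin(jπx/L)·sin(lπx/L) dx = 0; diagonal moments ∫x·sin²(jπx/L) dx = L²/4, ∫x²·sin²(jπx/L) dx = L³·(1/6 − 1/(4j²π²)); cross terms ∫x·sin(jπx/L)·sin(lπx/L) dx = 0 for j + l even and −4jlL²/(π²(j² − l²)²) for j + l odd, ∫x²·sin(jπx/L)·sin(lπx/L) dx = (−1)^(j+l)·4jlL³/(π²(j² − l²)²); higher powers the same way via product-to-sum and parts. d²/dx² sin(jπx/L) = −(jπ/L)²·sin(jπx/L); on 0 ≤ x ≤ L, ∫sin²(jπx/L) dx = L/2 and ∫sin(jπx/L)·sin(lπx/L) dx = 0 for j ≠ l, so only diagonal terms survive in ∫|ψ|² and ∫ψ·ψ″; ∫ψ·ψ′ dx = [ψ²/2] between the walls = 0.
Normalization: ∫|ψ|² dx = 4.6999.
⟨x⟩ = 0.88814, ⟨x²⟩ = 1.0266 ⇒ Δx = 0.48765.
⟨p⟩ = 0.0000, ⟨p²⟩ = 71.560 ⇒ Δp = 8.4593.
Δx·Δp = 4.1252.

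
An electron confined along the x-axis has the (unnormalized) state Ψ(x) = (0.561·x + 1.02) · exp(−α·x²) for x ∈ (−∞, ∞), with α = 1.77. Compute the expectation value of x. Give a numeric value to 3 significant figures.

0.149

⟨x⟩ = ∫ x·|Ψ|² dx / ∫|Ψ|² dx (integrals over the domain).
Expand each integrand as polynomial × e^(−2αx²) and use ∫x^(2j)·e^(−2αx²) dx = (2j−1)!!/(4α)^j · √(π/(2α)), odd powers → 0; here √(π/(2α)) = 0.94205.
State is unnormalized: ∫|Ψ|² dx = 1.0220, and ∫Ψ*·x·Ψ dx = 0.15228, so ⟨x⟩ = 0.15228 / 1.0220.
⟨x⟩ = 0.14900.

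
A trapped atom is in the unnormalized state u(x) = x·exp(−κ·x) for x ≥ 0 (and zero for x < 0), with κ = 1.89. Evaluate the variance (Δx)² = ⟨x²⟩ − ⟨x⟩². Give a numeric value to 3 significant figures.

0.210

Compute ⟨x⟩ and ⟨x²⟩ separately, then (Δx)² = ⟨x²⟩ − ⟨x⟩².
Every integrand reduces to terms xʲ·e^(−2κx) on [0, ∞); use ∫₀^∞ xʲ·e^(−2κx) dx = j!/(2κ)^(j+1).
Normalization: ∫|u|² dx = 0.037030.
⟨x⟩ = 0.79365 and ⟨x²⟩ = 0.83984.
(Δx)² = 0.83984 − (0.79365)² = 0.20996.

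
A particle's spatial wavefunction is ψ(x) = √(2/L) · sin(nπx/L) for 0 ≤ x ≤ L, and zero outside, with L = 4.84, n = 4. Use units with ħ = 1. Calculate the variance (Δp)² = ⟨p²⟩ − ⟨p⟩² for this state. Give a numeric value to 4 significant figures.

Compute ⟨p⟩ and ⟨p²⟩ separately; (Δp)² = ⟨p²⟩ − ⟨p⟩².
d/dx sin(nπx/L) = (nπ/L)·cos(nπx/L) and d²/dx² sin(nπx/L) = −(nπ/L)²·sin(nπx/L); on 0 ≤ x ≤ L, ∫sin²(nπx/L) dx = L/2 and ∫sin(nπx/L)·cos(nπx/L) dx = 0.
⟨p⟩ = 0.0000 and ⟨p²⟩ = 6.7411.
(Δp)² = 6.7411 − (0.0000)² = 6.7411.

6.741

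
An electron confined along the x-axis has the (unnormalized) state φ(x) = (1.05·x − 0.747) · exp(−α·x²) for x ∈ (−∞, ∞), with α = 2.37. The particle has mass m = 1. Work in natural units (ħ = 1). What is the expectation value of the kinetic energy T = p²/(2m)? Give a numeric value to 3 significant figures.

T = −(ħ²/2m) d²/dx², so ⟨T⟩ = −(ħ²/2m) ∫ φ*·φ'' dx / ∫|φ|² dx; with m = 1.
Expand each integrand as polynomial × e^(−2αx²) and use ∫x^(2j)·e^(−2αx²) dx = (2j−1)!!/(4α)^j · √(π/(2α)), odd powers → 0; here √(π/(2α)) = 0.81412. Differentiate with the product rule, d/dx e^(−αx²) = −2αx·e^(−αx²).
State is unnormalized: ∫|φ|² dx = 0.54896, and ∫φ*·(−ħ²/2m · φ'') dx = 0.87491, so ⟨T⟩ = 0.87491 / 0.54896.
⟨T⟩ = 1.5938.

1.59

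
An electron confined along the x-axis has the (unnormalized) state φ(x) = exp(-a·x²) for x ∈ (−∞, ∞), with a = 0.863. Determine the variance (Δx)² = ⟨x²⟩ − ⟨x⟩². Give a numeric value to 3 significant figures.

0.290

Compute ⟨x⟩ and ⟨x²⟩ separately, then (Δx)² = ⟨x²⟩ − ⟨x⟩².
Gaussian moments: ∫x^(2j)·e^(−2ax²) dx = (2j−1)!!/(4a)^j · √(π/(2a)), odd powers integrate to 0; here √(π/(2a)) = 1.3491.
Normalization: ∫|φ|² dx = 1.3491.
⟨x⟩ = 0.0000 and ⟨x²⟩ = 0.28969.
(Δx)² = 0.28969 − (0.0000)² = 0.28969.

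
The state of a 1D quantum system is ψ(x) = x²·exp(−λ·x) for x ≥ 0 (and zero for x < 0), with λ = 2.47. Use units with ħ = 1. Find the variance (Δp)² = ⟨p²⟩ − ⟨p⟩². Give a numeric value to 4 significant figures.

Compute ⟨p⟩ and ⟨p²⟩ separately; (Δp)² = ⟨p²⟩ − ⟨p⟩².
Differentiate x²·exp(−λ·x) with the product rule; every integrand then reduces to terms xʲ·e^(−2λx) on [0, ∞), with ∫₀^∞ xʲ·e^(−2λx) dx = j!/(2λ)^(j+1).
Normalization: ∫|ψ|² dx = 0.0081579.
⟨p⟩ = 0.0000 and ⟨p²⟩ = 2.0336.
(Δp)² = 2.0336 − (0.0000)² = 2.0336.

2.034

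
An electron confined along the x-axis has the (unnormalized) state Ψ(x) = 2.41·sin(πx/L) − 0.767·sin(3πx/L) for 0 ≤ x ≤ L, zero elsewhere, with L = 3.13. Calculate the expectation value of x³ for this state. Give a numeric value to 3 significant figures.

4.52

⟨x³⟩ = ∫ x³·|Ψ|² dx / ∫|Ψ|² dx (integrals over the domain).
On 0 ≤ x ≤ L (j ≠ l): ∫sin²(jπx/L) dx = L/2, ∫sin(jπx/L)·sin(lπx/L) dx = 0; diagonal moments ∫x·sin²(jπx/L) dx = L²/4, ∫x²·sin²(jπx/L) dx = L³·(1/6 − 1/(4j²π²)); cross terms ∫x·sin(jπx/L)·sin(lπx/L) dx = 0 for j + l even and −4jlL²/(π²(j² − l²)²) for j + l odd, ∫x²·sin(jπx/L)·sin(lπx/L) dx = (−1)^(j+l)·4jlL³/(π²(j² − l²)²); higher powers the same way via product-to-sum and parts.
State is unnormalized: ∫|Ψ|² dx = 10.010, and ∫Ψ*·x³·Ψ dx = 45.209, so ⟨x³⟩ = 45.209 / 10.010.
⟨x³⟩ = 4.5163.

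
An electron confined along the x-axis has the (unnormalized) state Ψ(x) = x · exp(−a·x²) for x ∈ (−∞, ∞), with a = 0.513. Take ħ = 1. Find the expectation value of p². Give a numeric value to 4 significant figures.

p² Ψ = −ħ² d²Ψ/dx²; ⟨p²⟩ = −ħ² ∫ Ψ*·Ψ'' dx / ∫|Ψ|² dx.
Expand each integrand as polynomial × e^(−2ax²) and use ∫x^(2j)·e^(−2ax²) dx = (2j−1)!!/(4a)^j · √(π/(2a)), odd powers → 0; here √(π/(2a)) = 1.7499. Differentiate with the product rule, d/dx e^(−ax²) = −2ax·e^(−ax²).
State is unnormalized: ∫|Ψ|² dx = 0.85275, and ∫Ψ*·(−ħ² Ψ'') dx = 1.3124, so ⟨p²⟩ = 1.3124 / 0.85275.
⟨p²⟩ = 1.5390.

1.539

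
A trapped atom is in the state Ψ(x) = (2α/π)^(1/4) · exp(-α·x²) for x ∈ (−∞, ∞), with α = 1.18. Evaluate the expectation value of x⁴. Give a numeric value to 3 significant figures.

⟨x⁴⟩ = ∫ x⁴·|Ψ|² dx (integrals over the domain).
Gaussian moments: ∫x^(2j)·e^(−2αx²) dx = (2j−1)!!/(4α)^j · √(π/(2α)), odd powers integrate to 0; here √(π/(2α)) = 1.1538.
⟨x⁴⟩ = 0.13466.

0.135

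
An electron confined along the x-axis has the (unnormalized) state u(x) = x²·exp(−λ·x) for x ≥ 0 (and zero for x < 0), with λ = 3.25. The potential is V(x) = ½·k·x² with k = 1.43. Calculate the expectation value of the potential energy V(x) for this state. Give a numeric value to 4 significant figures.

0.5077

⟨V⟩ = ∫ V(x)·|u|² dx / ∫|u|² dx.
Every integrand reduces to terms xʲ·e^(−2λx) on [0, ∞); use ∫₀^∞ xʲ·e^(−2λx) dx = j!/(2λ)^(j+1).
State is unnormalized: ∫|u|² dx = 0.0020684, and ∫u*·V(x)·u dx = 0.0010501, so ⟨V⟩ = 0.0010501 / 0.0020684.
⟨V⟩ = 0.50769.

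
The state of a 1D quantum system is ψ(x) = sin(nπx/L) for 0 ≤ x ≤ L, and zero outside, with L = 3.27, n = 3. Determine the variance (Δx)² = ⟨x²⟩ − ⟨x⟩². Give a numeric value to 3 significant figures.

0.831

Compute ⟨x⟩ and ⟨x²⟩ separately, then (Δx)² = ⟨x²⟩ − ⟨x⟩².
With sin²θ = (1 − cos2θ)/2 on 0 ≤ x ≤ L: ∫sin²(nπx/L) dx = L/2, ∫x·sin²(nπx/L) dx = L²/4, ∫x²·sin²(nπx/L) dx = L³·(1/6 − 1/(4n²π²)); higher powers xᵏ the same way, integrating xᵏ·cos(2nπx/L) by parts.
Normalization: ∫|ψ|² dx = 1.6350.
⟨x⟩ = 1.6350 and ⟨x²⟩ = 3.5041.
(Δx)² = 3.5041 − (1.6350)² = 0.83089.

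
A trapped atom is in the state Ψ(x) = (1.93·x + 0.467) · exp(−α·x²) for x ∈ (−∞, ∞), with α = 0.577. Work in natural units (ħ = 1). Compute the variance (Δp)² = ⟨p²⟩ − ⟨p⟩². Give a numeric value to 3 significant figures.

1.59

Compute ⟨p⟩ and ⟨p²⟩ separately; (Δp)² = ⟨p²⟩ − ⟨p⟩².
Expand each integrand as polynomial × e^(−2αx²) and use ∫x^(2j)·e^(−2αx²) dx = (2j−1)!!/(4α)^j · √(π/(2α)), odd powers → 0; here √(π/(2α)) = 1.6500. Differentiate with the product rule, d/dx e^(−αx²) = −2αx·e^(−αx²).
Normalization: ∫|Ψ|² dx = 3.0227.
⟨p⟩ = 0.0000 and ⟨p²⟩ = 1.5936.
(Δp)² = 1.5936 − (0.0000)² = 1.5936.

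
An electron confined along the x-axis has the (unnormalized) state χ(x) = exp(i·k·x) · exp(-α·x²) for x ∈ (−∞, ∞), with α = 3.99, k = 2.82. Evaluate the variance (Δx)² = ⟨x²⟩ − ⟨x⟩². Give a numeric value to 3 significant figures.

0.0627

Compute ⟨x⟩ and ⟨x²⟩ separately, then (Δx)² = ⟨x²⟩ − ⟨x⟩².
Gaussian moments: ∫x^(2j)·e^(−2αx²) dx = (2j−1)!!/(4α)^j · √(π/(2α)), odd powers integrate to 0; here √(π/(2α)) = 0.62744.
Normalization: ∫|χ|² dx = 0.62744.
⟨x⟩ = 0.0000 and ⟨x²⟩ = 0.062657.
(Δx)² = 0.062657 − (0.0000)² = 0.062657.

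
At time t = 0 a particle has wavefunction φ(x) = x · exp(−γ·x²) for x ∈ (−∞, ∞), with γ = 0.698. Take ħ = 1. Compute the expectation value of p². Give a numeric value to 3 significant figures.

2.09

p² φ = −ħ² d²φ/dx²; ⟨p²⟩ = −ħ² ∫ φ*·φ'' dx / ∫|φ|² dx.
Expand each integrand as polynomial × e^(−2γx²) and use ∫x^(2j)·e^(−2γx²) dx = (2j−1)!!/(4γ)^j · √(π/(2γ)), odd powers → 0; here √(π/(2γ)) = 1.5001. Differentiate with the product rule, d/dx e^(−γx²) = −2γx·e^(−γx²).
State is unnormalized: ∫|φ|² dx = 0.53730, and ∫φ*·(−ħ² φ'') dx = 1.1251, so ⟨p²⟩ = 1.1251 / 0.53730.
⟨p²⟩ = 2.0940.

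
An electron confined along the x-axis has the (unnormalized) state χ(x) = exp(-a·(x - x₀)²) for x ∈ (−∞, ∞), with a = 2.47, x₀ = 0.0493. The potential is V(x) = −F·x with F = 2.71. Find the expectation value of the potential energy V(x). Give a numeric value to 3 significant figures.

-0.134

⟨V⟩ = ∫ V(x)·|χ|² dx / ∫|χ|² dx.
Gaussian moments (u = x − x₀): ∫u^(2j)·e^(−2au²) du = (2j−1)!!/(4a)^j · √(π/(2a)), odd powers integrate to 0; here √(π/(2a)) = 0.79746.
State is unnormalized: ∫|χ|² dx = 0.79746, and ∫χ*·V(x)·χ dx = -0.10654, so ⟨V⟩ = -0.10654 / 0.79746.
⟨V⟩ = -0.13360.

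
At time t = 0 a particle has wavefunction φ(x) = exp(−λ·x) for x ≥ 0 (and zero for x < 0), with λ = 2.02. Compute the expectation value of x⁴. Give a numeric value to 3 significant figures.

0.0901

⟨x⁴⟩ = ∫ x⁴·|φ|² dx / ∫|φ|² dx (integrals over the domain).
Every integrand reduces to terms xʲ·e^(−2λx) on [0, ∞); use ∫₀^∞ xʲ·e^(−2λx) dx = j!/(2λ)^(j+1).
State is unnormalized: ∫|φ|² dx = 0.24752, and ∫φ*·x⁴·φ dx = 0.022300, so ⟨x⁴⟩ = 0.022300 / 0.24752.
⟨x⁴⟩ = 0.090092.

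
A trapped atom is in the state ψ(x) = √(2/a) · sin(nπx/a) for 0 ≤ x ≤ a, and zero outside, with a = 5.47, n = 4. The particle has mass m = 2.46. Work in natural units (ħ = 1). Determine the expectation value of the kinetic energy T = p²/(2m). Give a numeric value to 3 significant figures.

T = −(ħ²/2m) d²/dx², so ⟨T⟩ = −(ħ²/2m) ∫ ψ*·ψ'' dx; with m = 2.46.
d/dx sin(nπx/a) = (nπ/a)·cos(nπx/a) and d²/dx² sin(nπx/a) = −(nπ/a)²·sin(nπx/a); on 0 ≤ x ≤ a, ∫sin²(nπx/a) dx = a/2 and ∫sin(nπx/a)·cos(nπx/a) dx = 0.
⟨T⟩ = 1.0727.

1.07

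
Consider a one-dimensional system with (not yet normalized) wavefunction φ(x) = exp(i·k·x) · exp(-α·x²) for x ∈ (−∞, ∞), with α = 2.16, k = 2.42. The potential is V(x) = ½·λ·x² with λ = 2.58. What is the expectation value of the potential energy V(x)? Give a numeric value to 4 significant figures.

⟨V⟩ = ∫ V(x)·|φ|² dx / ∫|φ|² dx.
Gaussian moments: ∫x^(2j)·e^(−2αx²) dx = (2j−1)!!/(4α)^j · √(π/(2α)), odd powers integrate to 0; here √(π/(2α)) = 0.85277.
State is unnormalized: ∫|φ|² dx = 0.85277, and ∫φ*·V(x)·φ dx = 0.12732, so ⟨V⟩ = 0.12732 / 0.85277.
⟨V⟩ = 0.14931.

0.1493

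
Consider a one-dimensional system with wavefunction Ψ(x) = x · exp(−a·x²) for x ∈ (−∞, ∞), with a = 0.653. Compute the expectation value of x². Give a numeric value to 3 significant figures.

1.15

⟨x²⟩ = ∫ x²·|Ψ|² dx / ∫|Ψ|² dx (integrals over the domain).
Expand each integrand as polynomial × e^(−2ax²) and use ∫x^(2j)·e^(−2ax²) dx = (2j−1)!!/(4a)^j · √(π/(2a)), odd powers → 0; here √(π/(2a)) = 1.5510.
State is unnormalized: ∫|Ψ|² dx = 0.59379, and ∫Ψ*·x²·Ψ dx = 0.68199, so ⟨x²⟩ = 0.68199 / 0.59379.
⟨x²⟩ = 1.1485.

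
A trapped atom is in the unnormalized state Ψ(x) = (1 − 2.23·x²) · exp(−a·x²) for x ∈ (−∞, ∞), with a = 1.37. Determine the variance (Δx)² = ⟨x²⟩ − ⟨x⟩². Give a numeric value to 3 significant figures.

0.279

Compute ⟨x⟩ and ⟨x²⟩ separately, then (Δx)² = ⟨x²⟩ − ⟨x⟩².
Expand each integrand as polynomial × e^(−2ax²) and use ∫x^(2j)·e^(−2ax²) dx = (2j−1)!!/(4a)^j · √(π/(2a)), odd powers → 0; here √(π/(2a)) = 1.0708.
Normalization: ∫|Ψ|² dx = 0.73125.
⟨x⟩ = 0.0000 and ⟨x²⟩ = 0.27852.
(Δx)² = 0.27852 − (0.0000)² = 0.27852.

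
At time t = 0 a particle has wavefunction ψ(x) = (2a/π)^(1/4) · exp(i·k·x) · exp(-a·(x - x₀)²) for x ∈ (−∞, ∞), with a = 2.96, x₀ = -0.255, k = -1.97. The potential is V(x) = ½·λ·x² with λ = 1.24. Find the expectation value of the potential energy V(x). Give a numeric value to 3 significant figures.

0.0927

⟨V⟩ = ∫ V(x)·|ψ|² dx.
Gaussian moments (u = x − x₀): ∫u^(2j)·e^(−2au²) du = (2j−1)!!/(4a)^j · √(π/(2a)), odd powers integrate to 0; here √(π/(2a)) = 0.72847.
⟨V⟩ = 0.092680.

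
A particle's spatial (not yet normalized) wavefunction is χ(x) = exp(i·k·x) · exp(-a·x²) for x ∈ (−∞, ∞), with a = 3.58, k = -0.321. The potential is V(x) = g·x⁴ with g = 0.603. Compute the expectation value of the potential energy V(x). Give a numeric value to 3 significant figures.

⟨V⟩ = ∫ V(x)·|χ|² dx / ∫|χ|² dx.
Gaussian moments: ∫x^(2j)·e^(−2ax²) dx = (2j−1)!!/(4a)^j · √(π/(2a)), odd powers integrate to 0; here √(π/(2a)) = 0.66240.
State is unnormalized: ∫|χ|² dx = 0.66240, and ∫χ*·V(x)·χ dx = 0.0058435, so ⟨V⟩ = 0.0058435 / 0.66240.
⟨V⟩ = 0.0088217.

0.00882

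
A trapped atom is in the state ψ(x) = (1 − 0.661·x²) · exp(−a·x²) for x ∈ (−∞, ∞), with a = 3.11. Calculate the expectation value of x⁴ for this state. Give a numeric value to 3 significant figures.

⟨x⁴⟩ = ∫ x⁴·|ψ|² dx / ∫|ψ|² dx (integrals over the domain).
Expand each integrand as polynomial × e^(−2ax²) and use ∫x^(2j)·e^(−2ax²) dx = (2j−1)!!/(4a)^j · √(π/(2a)), odd powers → 0; here √(π/(2a)) = 0.71069.
State is unnormalized: ∫|ψ|² dx = 0.64118, and ∫ψ*·x⁴·ψ dx = 0.0078181, so ⟨x⁴⟩ = 0.0078181 / 0.64118.
⟨x⁴⟩ = 0.012193.

0.0122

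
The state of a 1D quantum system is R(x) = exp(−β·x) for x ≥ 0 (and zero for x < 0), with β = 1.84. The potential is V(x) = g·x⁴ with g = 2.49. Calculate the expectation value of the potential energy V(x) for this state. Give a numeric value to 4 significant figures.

0.3259

⟨V⟩ = ∫ V(x)·|R|² dx / ∫|R|² dx.
Every integrand reduces to terms xʲ·e^(−2βx) on [0, ∞); use ∫₀^∞ xʲ·e^(−2βx) dx = j!/(2β)^(j+1).
State is unnormalized: ∫|R|² dx = 0.27174, and ∫R*·V(x)·R dx = 0.088547, so ⟨V⟩ = 0.088547 / 0.27174.
⟨V⟩ = 0.32585.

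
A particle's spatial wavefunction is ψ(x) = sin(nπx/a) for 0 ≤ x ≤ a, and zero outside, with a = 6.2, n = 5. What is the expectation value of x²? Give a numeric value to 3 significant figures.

⟨x²⟩ = ∫ x²·|ψ|² dx / ∫|ψ|² dx (integrals over the domain).
With sin²θ = (1 − cos2θ)/2 on 0 ≤ x ≤ a: ∫sin²(nπx/a) dx = a/2, ∫x·sin²(nπx/a) dx = a²/4, ∫x²·sin²(nπx/a) dx = a³·(1/6 − 1/(4n²π²)); higher powers xᵏ the same way, integrating xᵏ·cos(2nπx/a) by parts.
State is unnormalized: ∫|ψ|² dx = 3.1000, and ∫ψ*·x²·ψ dx = 39.480, so ⟨x²⟩ = 39.480 / 3.1000.
⟨x²⟩ = 12.735.

12.7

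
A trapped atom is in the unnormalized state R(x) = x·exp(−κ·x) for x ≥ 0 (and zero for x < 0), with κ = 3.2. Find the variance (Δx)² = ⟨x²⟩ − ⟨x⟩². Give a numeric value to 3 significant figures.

0.0732

Compute ⟨x⟩ and ⟨x²⟩ separately, then (Δx)² = ⟨x²⟩ − ⟨x⟩².
Every integrand reduces to terms xʲ·e^(−2κx) on [0, ∞); use ∫₀^∞ xʲ·e^(−2κx) dx = j!/(2κ)^(j+1).
Normalization: ∫|R|² dx = 0.0076294.
⟨x⟩ = 0.46875 and ⟨x²⟩ = 0.29297.
(Δx)² = 0.29297 − (0.46875)² = 0.073242.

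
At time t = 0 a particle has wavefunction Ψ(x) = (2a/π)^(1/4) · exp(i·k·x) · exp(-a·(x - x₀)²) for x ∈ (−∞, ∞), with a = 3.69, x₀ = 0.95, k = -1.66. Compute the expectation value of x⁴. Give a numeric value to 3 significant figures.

1.20

⟨x⁴⟩ = ∫ x⁴·|Ψ|² dx (integrals over the domain).
Gaussian moments (u = x − x₀): ∫u^(2j)·e^(−2au²) du = (2j−1)!!/(4a)^j · √(π/(2a)), odd powers integrate to 0; here √(π/(2a)) = 0.65245.
⟨x⁴⟩ = 1.1951.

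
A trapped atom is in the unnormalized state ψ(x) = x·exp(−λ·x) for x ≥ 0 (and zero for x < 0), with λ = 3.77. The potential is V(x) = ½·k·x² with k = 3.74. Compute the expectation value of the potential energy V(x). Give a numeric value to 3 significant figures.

0.395

⟨V⟩ = ∫ V(x)·|ψ|² dx / ∫|ψ|² dx.
Every integrand reduces to terms xʲ·e^(−2λx) on [0, ∞); use ∫₀^∞ xʲ·e^(−2λx) dx = j!/(2λ)^(j+1).
State is unnormalized: ∫|ψ|² dx = 0.0046657, and ∫ψ*·V(x)·ψ dx = 0.0018416, so ⟨V⟩ = 0.0018416 / 0.0046657.
⟨V⟩ = 0.39471.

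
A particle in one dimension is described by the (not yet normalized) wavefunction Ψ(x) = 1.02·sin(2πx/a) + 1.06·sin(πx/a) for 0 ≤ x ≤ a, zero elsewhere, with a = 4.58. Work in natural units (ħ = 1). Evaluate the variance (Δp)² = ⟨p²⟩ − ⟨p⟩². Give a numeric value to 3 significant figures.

1.15

Compute ⟨p⟩ and ⟨p²⟩ separately; (Δp)² = ⟨p²⟩ − ⟨p⟩².
d²/dx² sin(jπx/a) = −(jπ/a)²·sin(jπx/a); on 0 ≤ x ≤ a, ∫sin²(jπx/a) dx = a/2 and ∫sin(jπx/a)·sin(lπx/a) dx = 0 for j ≠ l, so only diagonal terms survive in ∫|Ψ|² and ∫Ψ·Ψ″; ∫Ψ·Ψ′ dx = [Ψ²/2] between the walls = 0.
Normalization: ∫|Ψ|² dx = 4.9556.
⟨p⟩ = 0.0000 and ⟨p²⟩ = 1.1491.
(Δp)² = 1.1491 − (0.0000)² = 1.1491.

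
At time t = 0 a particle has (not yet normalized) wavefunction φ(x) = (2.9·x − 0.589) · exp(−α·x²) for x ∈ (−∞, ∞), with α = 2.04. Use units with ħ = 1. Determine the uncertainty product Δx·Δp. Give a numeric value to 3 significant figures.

Δx = √(⟨x²⟩−⟨x⟩²), Δp = √(⟨p²⟩−⟨p⟩²).
Expand each integrand as polynomial × e^(−2αx²) and use ∫x^(2j)·e^(−2αx²) dx = (2j−1)!!/(4α)^j · √(π/(2α)), odd powers → 0; here √(π/(2α)) = 0.87750. Differentiate with the product rule, d/dx e^(−αx²) = −2αx·e^(−αx²).
Normalization: ∫|φ|² dx = 1.2088.
⟨x⟩ = -0.30391, ⟨x²⟩ = 0.30592 ⇒ Δx = 0.46213.
⟨p⟩ = 0.0000, ⟨p²⟩ = 5.0925 ⇒ Δp = 2.2567.
Δx·Δp = 1.0429.

1.04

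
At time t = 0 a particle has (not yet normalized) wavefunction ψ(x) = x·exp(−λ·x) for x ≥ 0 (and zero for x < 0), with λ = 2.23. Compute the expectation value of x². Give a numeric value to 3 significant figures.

⟨x²⟩ = ∫ x²·|ψ|² dx / ∫|ψ|² dx (integrals over the domain).
Every integrand reduces to terms xʲ·e^(−2λx) on [0, ∞); use ∫₀^∞ xʲ·e^(−2λx) dx = j!/(2λ)^(j+1).
State is unnormalized: ∫|ψ|² dx = 0.022544, and ∫ψ*·x²·ψ dx = 0.013600, so ⟨x²⟩ = 0.013600 / 0.022544.
⟨x²⟩ = 0.60327.

0.603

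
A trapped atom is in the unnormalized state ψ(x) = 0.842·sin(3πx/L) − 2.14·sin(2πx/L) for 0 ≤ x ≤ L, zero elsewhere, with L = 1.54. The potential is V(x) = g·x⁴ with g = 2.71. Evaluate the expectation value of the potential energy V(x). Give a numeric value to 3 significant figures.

4.19

⟨V⟩ = ∫ V(x)·|ψ|² dx / ∫|ψ|² dx.
On 0 ≤ x ≤ L (j ≠ l): ∫sin²(jπx/L) dx = L/2, ∫sin(jπx/L)·sin(lπx/L) dx = 0; diagonal moments ∫x·sin²(jπx/L) dx = L²/4, ∫x²·sin²(jπx/L) dx = L³·(1/6 − 1/(4j²π²)); cross terms ∫x·sin(jπx/L)·sin(lπx/L) dx = 0 for j + l even and −4jlL²/(π²(j² − l²)²) for j + l odd, ∫x²·sin(jπx/L)·sin(lπx/L) dx = (−1)^(j+l)·4jlL³/(π²(j² − l²)²); higher powers the same way via product-to-sum and parts.
State is unnormalized: ∫|ψ|² dx = 4.0722, and ∫ψ*·V(x)·ψ dx = 17.064, so ⟨V⟩ = 17.064 / 4.0722.
⟨V⟩ = 4.1904.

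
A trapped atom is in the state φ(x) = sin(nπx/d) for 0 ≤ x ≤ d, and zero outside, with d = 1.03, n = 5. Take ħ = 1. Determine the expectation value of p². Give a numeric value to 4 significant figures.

p² φ = −ħ² d²φ/dx²; ⟨p²⟩ = −ħ² ∫ φ*·φ'' dx / ∫|φ|² dx.
d/dx sin(nπx/d) = (nπ/d)·cos(nπx/d) and d²/dx² sin(nπx/d) = −(nπ/d)²·sin(nπx/d); on 0 ≤ x ≤ d, ∫sin²(nπx/d) dx = d/2 and ∫sin(nπx/d)·cos(nπx/d) dx = 0.
State is unnormalized: ∫|φ|² dx = 0.51500, and ∫φ*·(−ħ² φ'') dx = 119.78, so ⟨p²⟩ = 119.78 / 0.51500.
⟨p²⟩ = 232.58.

232.6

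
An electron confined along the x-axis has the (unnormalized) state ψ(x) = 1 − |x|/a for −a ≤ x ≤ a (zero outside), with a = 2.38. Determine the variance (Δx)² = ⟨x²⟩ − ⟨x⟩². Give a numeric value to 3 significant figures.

Compute ⟨x⟩ and ⟨x²⟩ separately, then (Δx)² = ⟨x²⟩ − ⟨x⟩².
ψ is even, so ∫ over [−a, a] = 2∫₀ᵃ with ψ = 1 − x/a there: ∫₀ᵃ (1 − x/a)² dx = a/3, ∫₀ᵃ x²(1 − x/a)² dx = a³/30, ∫₀ᵃ x⁴(1 − x/a)² dx = a⁵/105.
Normalization: ∫|ψ|² dx = 1.5867.
⟨x⟩ = 0.0000 and ⟨x²⟩ = 0.56644.
(Δx)² = 0.56644 − (0.0000)² = 0.56644.

0.566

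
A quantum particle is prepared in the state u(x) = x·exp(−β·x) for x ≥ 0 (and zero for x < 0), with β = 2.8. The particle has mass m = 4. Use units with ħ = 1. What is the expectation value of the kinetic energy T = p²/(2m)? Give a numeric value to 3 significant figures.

0.980

T = −(ħ²/2m) d²/dx², so ⟨T⟩ = −(ħ²/2m) ∫ u*·u'' dx / ∫|u|² dx; with m = 4.
Differentiate x·exp(−β·x) with the product rule; every integrand then reduces to terms xʲ·e^(−2βx) on [0, ∞), with ∫₀^∞ xʲ·e^(−2βx) dx = j!/(2β)^(j+1).
State is unnormalized: ∫|u|² dx = 0.011388, and ∫u*·(−ħ²/2m · u'') dx = 0.011161, so ⟨T⟩ = 0.011161 / 0.011388.
⟨T⟩ = 0.98000.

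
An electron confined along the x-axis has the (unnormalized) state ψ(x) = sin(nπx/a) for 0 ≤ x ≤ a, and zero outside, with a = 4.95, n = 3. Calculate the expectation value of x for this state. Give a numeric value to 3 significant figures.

2.48

⟨x⟩ = ∫ x·|ψ|² dx / ∫|ψ|² dx (integrals over the domain).
With sin²θ = (1 − cos2θ)/2 on 0 ≤ x ≤ a: ∫sin²(nπx/a) dx = a/2, ∫x·sin²(nπx/a) dx = a²/4, ∫x²·sin²(nπx/a) dx = a³·(1/6 − 1/(4n²π²)); higher powers xᵏ the same way, integrating xᵏ·cos(2nπx/a) by parts.
State is unnormalized: ∫|ψ|² dx = 2.4750, and ∫ψ*·x·ψ dx = 6.1256, so ⟨x⟩ = 6.1256 / 2.4750.
⟨x⟩ = 2.4750.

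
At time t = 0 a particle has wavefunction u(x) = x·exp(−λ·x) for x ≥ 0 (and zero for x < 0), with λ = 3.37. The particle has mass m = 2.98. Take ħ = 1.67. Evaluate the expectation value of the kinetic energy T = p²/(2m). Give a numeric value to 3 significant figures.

5.31

T = −(ħ²/2m) d²/dx², so ⟨T⟩ = −(ħ²/2m) ∫ u*·u'' dx / ∫|u|² dx; with m = 2.98.
Differentiate x·exp(−λ·x) with the product rule; every integrand then reduces to terms xʲ·e^(−2λx) on [0, ∞), with ∫₀^∞ xʲ·e^(−2λx) dx = j!/(2λ)^(j+1).
State is unnormalized: ∫|u|² dx = 0.0065321, and ∫u*·(−ħ²/2m · u'') dx = 0.034713, so ⟨T⟩ = 0.034713 / 0.0065321.
⟨T⟩ = 5.3143.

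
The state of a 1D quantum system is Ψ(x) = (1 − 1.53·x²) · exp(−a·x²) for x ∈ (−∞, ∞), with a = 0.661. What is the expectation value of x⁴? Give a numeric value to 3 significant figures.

3.51

⟨x⁴⟩ = ∫ x⁴·|Ψ|² dx / ∫|Ψ|² dx (integrals over the domain).
Expand each integrand as polynomial × e^(−2ax²) and use ∫x^(2j)·e^(−2ax²) dx = (2j−1)!!/(4a)^j · √(π/(2a)), odd powers → 0; here √(π/(2a)) = 1.5416.
State is unnormalized: ∫|Ψ|² dx = 1.3061, and ∫Ψ*·x⁴·Ψ dx = 4.5867, so ⟨x⁴⟩ = 4.5867 / 1.3061.
⟨x⁴⟩ = 3.5119.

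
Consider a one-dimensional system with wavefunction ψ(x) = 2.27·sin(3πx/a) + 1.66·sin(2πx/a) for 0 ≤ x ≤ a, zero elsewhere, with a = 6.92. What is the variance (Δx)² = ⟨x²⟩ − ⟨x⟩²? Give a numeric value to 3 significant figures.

Compute ⟨x⟩ and ⟨x²⟩ separately, then (Δx)² = ⟨x²⟩ − ⟨x⟩².
On 0 ≤ x ≤ a (j ≠ l): ∫sin²(jπx/a) dx = a/2, ∫sin(jπx/a)·sin(lπx/a) dx = 0; diagonal moments ∫x·sin²(jπx/a) dx = a²/4, ∫x²·sin²(jπx/a) dx = a³·(1/6 − 1/(4j²π²)); cross terms ∫x·sin(jπx/a)·sin(lπx/a) dx = 0 for j + l even and −4jla²/(π²(j² − l²)²) for j + l odd, ∫x²·sin(jπx/a)·sin(lπx/a) dx = (−1)^(j+l)·4jla³/(π²(j² − l²)²); higher powers the same way via product-to-sum and parts.
Normalization: ∫|ψ|² dx = 27.363.
⟨x⟩ = 2.1771 and ⟨x²⟩ = 6.6978.
(Δx)² = 6.6978 − (2.1771)² = 1.9579.

1.96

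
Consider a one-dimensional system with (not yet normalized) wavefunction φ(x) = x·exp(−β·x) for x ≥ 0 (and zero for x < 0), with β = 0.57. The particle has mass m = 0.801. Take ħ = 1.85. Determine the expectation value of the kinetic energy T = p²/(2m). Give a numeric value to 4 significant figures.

T = −(ħ²/2m) d²/dx², so ⟨T⟩ = −(ħ²/2m) ∫ φ*·φ'' dx / ∫|φ|² dx; with m = 0.801.
Differentiate x·exp(−β·x) with the product rule; every integrand then reduces to terms xʲ·e^(−2βx) on [0, ∞), with ∫₀^∞ xʲ·e^(−2βx) dx = j!/(2β)^(j+1).
State is unnormalized: ∫|φ|² dx = 1.3499, and ∫φ*·(−ħ²/2m · φ'') dx = 0.93701, so ⟨T⟩ = 0.93701 / 1.3499.
⟨T⟩ = 0.69411.

0.6941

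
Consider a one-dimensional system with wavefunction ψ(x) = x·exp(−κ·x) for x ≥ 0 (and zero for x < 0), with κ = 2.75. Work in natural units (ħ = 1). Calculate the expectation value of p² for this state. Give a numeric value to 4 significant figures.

7.563

p² ψ = −ħ² d²ψ/dx²; ⟨p²⟩ = −ħ² ∫ ψ*·ψ'' dx / ∫|ψ|² dx.
Differentiate x·exp(−κ·x) with the product rule; every integrand then reduces to terms xʲ·e^(−2κx) on [0, ∞), with ∫₀^∞ xʲ·e^(−2κx) dx = j!/(2κ)^(j+1).
State is unnormalized: ∫|ψ|² dx = 0.012021, and ∫ψ*·(−ħ² ψ'') dx = 0.090909, so ⟨p²⟩ = 0.090909 / 0.012021.
⟨p²⟩ = 7.5625.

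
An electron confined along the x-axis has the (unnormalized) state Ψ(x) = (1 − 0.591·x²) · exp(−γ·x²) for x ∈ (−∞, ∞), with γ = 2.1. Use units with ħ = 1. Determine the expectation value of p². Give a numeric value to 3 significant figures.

2.82

p² Ψ = −ħ² d²Ψ/dx²; ⟨p²⟩ = −ħ² ∫ Ψ*·Ψ'' dx / ∫|Ψ|² dx.
Expand each integrand as polynomial × e^(−2γx²) and use ∫x^(2j)·e^(−2γx²) dx = (2j−1)!!/(4γ)^j · √(π/(2γ)), odd powers → 0; here √(π/(2γ)) = 0.86487. Differentiate with the product rule, d/dx e^(−γx²) = −2γx·e^(−γx²).
State is unnormalized: ∫|Ψ|² dx = 0.75601, and ∫Ψ*·(−ħ² Ψ'') dx = 2.1347, so ⟨p²⟩ = 2.1347 / 0.75601.
⟨p²⟩ = 2.8237.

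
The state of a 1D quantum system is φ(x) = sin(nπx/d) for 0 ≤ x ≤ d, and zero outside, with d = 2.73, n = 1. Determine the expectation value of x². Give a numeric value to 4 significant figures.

2.107

⟨x²⟩ = ∫ x²·|φ|² dx / ∫|φ|² dx (integrals over the domain).
With sin²θ = (1 − cos2θ)/2 on 0 ≤ x ≤ d: ∫sin²(nπx/d) dx = d/2, ∫x·sin²(nπx/d) dx = d²/4, ∫x²·sin²(nπx/d) dx = d³·(1/6 − 1/(4n²π²)); higher powers xᵏ the same way, integrating xᵏ·cos(2nπx/d) by parts.
State is unnormalized: ∫|φ|² dx = 1.3650, and ∫φ*·x²·φ dx = 2.8757, so ⟨x²⟩ = 2.8757 / 1.3650.
⟨x²⟩ = 2.1067.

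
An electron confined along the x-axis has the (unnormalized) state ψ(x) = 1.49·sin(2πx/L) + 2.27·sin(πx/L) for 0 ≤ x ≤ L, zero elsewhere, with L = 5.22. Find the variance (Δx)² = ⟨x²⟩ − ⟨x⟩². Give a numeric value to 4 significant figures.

0.4578

Compute ⟨x⟩ and ⟨x²⟩ separately, then (Δx)² = ⟨x²⟩ − ⟨x⟩².
On 0 ≤ x ≤ L (j ≠ l): ∫sin²(jπx/L) dx = L/2, ∫sin(jπx/L)·sin(lπx/L) dx = 0; diagonal moments ∫x·sin²(jπx/L) dx = L²/4, ∫x²·sin²(jπx/L) dx = L³·(1/6 − 1/(4j²π²)); cross terms ∫x·sin(jπx/L)·sin(lπx/L) dx = 0 for j + l even and −4jlL²/(π²(j² − l²)²) for j + l odd, ∫x²·sin(jπx/L)·sin(lπx/L) dx = (−1)^(j+l)·4jlL³/(π²(j² − l²)²); higher powers the same way via product-to-sum and parts.
Normalization: ∫|ψ|² dx = 19.244.
⟨x⟩ = 1.7473 and ⟨x²⟩ = 3.5110.
(Δx)² = 3.5110 − (1.7473)² = 0.45782.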